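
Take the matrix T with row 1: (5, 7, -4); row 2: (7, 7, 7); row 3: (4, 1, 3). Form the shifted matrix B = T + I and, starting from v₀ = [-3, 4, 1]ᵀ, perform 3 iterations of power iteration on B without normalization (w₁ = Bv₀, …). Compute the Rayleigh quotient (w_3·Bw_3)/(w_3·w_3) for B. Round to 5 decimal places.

μ ≈ 14.94092

B = T + I has rows (6, 7, -4); (7, 8, 7); (4, 1, 4)
w1 = Bv₀ = (6, 18, -4)
w2 = Bw1 = (178, 158, 26)
w3 = Bw2 = (2070, 2692, 974)
Bw3 = (27368, 42844, 14868)
w3·Bw3 = 186469240; w3·w3 = 12480440; μ ≈ 186469240/12480440 = 14.94092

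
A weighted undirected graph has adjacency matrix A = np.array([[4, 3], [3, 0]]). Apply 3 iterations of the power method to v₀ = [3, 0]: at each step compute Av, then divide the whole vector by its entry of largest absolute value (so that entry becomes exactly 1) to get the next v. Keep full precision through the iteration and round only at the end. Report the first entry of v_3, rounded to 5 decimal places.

Av0 = (12.000000, 9.000000); divide by 12.000000 → v1 = (1.000000, 0.750000)
Av1 = (6.250000, 3.000000); divide by 6.250000 → v2 = (1.000000, 0.480000)
Av2 = (5.440000, 3.000000); divide by 5.440000 → v3 = (1.000000, 0.551471)
Requested entry of v3: 408/408 = 1.00000

1.00000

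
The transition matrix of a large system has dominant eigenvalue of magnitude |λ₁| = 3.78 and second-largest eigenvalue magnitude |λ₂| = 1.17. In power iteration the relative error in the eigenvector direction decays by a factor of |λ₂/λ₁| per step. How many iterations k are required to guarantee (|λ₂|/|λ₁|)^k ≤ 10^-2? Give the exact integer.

|λ₂/λ₁| = 1.17/3.78 = 0.30952
Need k ≥ ln(10^-2) / ln(0.30952) = -4.6052 / -1.1727 ≈ 3.927
Smallest integer k satisfying the bound: 4

4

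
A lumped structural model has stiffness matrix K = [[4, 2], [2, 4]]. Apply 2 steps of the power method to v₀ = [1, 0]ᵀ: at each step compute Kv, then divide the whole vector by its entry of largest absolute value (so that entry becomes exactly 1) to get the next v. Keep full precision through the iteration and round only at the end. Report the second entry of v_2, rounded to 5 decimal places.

Kv0 = (4.000000, 2.000000); divide by 4.000000 → v1 = (1.000000, 0.500000)
Kv1 = (5.000000, 4.000000); divide by 5.000000 → v2 = (1.000000, 0.800000)
Requested entry of v2: 16/20 = 0.80000

0.80000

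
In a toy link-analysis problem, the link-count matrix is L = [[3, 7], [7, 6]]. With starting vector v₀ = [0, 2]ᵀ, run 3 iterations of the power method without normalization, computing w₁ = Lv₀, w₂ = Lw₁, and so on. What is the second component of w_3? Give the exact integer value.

w1 = Lv₀ = (14, 12)
w2 = Lw1 = (126, 170)
w3 = Lw2 = (1568, 1902)
The requested component of w3 is 1902.

1902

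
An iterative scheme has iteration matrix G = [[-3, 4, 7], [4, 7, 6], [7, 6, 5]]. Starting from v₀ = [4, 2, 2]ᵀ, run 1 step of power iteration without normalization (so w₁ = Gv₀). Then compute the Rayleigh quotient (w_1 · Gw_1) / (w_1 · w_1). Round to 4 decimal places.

13.7736

w1 = Gv₀ = (10, 42, 50)
Gw1 = (488, 634, 572)
w1·Gw1 = 10·488 + 42·634 + 50·572 = 60108; w1·w1 = 10·10 + 42·42 + 50·50 = 4364
λ ≈ 60108/4364 = 13.7736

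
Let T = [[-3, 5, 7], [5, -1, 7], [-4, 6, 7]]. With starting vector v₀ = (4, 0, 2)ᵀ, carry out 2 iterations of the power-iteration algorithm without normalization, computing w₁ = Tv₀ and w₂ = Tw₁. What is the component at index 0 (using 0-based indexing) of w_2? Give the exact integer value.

150

w1 = Tv₀ = ((-3)·4 + 5·0 + 7·2; 5·4 + (-1)·0 + 7·2; (-4)·4 + 6·0 + 7·2) = (2, 34, -2)
w2 = Tw1 = ((-3)·2 + 5·34 + 7·(-2); 5·2 + (-1)·34 + 7·(-2); (-4)·2 + 6·34 + 7·(-2)) = (150, -38, 182)
The requested component of w2 is 150.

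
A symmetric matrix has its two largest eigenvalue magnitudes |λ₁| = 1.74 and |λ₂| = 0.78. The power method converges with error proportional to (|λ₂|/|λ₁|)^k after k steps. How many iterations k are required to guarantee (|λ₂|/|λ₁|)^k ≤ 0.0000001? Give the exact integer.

|λ₂/λ₁| = 0.78/1.74 = 0.44828
Need k ≥ ln(0.0000001) / ln(0.44828) = -16.1181 / -0.8023 ≈ 20.089
Smallest integer k satisfying the bound: 21

21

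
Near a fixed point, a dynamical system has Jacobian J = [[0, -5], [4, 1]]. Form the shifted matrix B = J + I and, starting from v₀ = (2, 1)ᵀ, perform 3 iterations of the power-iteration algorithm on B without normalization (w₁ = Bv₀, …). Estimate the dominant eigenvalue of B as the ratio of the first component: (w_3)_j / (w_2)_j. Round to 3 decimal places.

1.755

B = J + I has rows (1, -5); (4, 2)
w1 = Bv₀ = (1·2 + (-5)·1; 4·2 + 2·1) = (-3, 10)
w2 = Bw1 = (1·(-3) + (-5)·10; 4·(-3) + 2·10) = (-53, 8)
w3 = Bw2 = (-93, -196)
Ratio: -93/-53 = 1.755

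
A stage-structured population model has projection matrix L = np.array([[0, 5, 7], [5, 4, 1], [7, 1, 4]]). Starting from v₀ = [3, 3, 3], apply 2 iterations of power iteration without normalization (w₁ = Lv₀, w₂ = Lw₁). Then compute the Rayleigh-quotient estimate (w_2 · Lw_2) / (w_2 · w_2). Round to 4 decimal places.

λ ≈ 11.4304

w1 = Lv₀ = (36, 30, 36)
w2 = Lw1 = (402, 336, 426)
Lw2 = (4662, 3780, 4854)
w2·Lw2 = 402·4662 + 336·3780 + 426·4854 = 5212008; w2·w2 = 402·402 + 336·336 + 426·426 = 455976
λ ≈ 5212008/455976 = 11.4304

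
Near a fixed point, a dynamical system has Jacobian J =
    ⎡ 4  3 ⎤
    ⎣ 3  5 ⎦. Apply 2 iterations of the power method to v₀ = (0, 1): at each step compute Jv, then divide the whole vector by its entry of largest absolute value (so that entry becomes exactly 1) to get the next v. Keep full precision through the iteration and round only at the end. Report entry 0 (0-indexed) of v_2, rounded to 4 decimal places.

Jv0 = (3.00000, 5.00000); divide by 5.00000 → v1 = (0.60000, 1.00000)
Jv1 = (5.40000, 6.80000); divide by 6.80000 → v2 = (0.79412, 1.00000)
Requested entry of v2: 27/34 = 0.7941

0.7941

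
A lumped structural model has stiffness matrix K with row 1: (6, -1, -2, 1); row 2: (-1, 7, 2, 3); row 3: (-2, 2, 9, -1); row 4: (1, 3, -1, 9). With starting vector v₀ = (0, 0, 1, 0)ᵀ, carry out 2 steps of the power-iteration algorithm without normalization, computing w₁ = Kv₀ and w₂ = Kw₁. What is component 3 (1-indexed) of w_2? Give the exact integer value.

w1 = Kv₀ = (-2, 2, 9, -1)
w2 = Kw1 = (-33, 31, 90, -14)
The requested component of w2 is 90.

90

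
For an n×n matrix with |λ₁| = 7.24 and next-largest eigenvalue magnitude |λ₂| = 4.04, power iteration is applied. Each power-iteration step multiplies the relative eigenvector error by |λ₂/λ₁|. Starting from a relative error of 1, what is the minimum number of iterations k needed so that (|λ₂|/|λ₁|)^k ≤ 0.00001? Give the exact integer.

20

|λ₂/λ₁| = 4.04/7.24 = 0.55801
Need k ≥ ln(0.00001) / ln(0.55801) = -11.5129 / -0.5834 ≈ 19.735
Smallest integer k satisfying the bound: 20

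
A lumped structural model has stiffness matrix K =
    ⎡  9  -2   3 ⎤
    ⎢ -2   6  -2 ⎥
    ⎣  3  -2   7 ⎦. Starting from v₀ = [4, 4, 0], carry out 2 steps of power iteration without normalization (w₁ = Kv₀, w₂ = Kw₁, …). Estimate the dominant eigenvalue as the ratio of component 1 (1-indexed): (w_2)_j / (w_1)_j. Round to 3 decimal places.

8.286

w1 = Kv₀ = (9·4 + (-2)·4 + 3·0; (-2)·4 + 6·4 + (-2)·0; 3·4 + (-2)·4 + 7·0) = (28, 16, 4)
w2 = Kw1 = (9·28 + (-2)·16 + 3·4; (-2)·28 + 6·16 + (-2)·4; 3·28 + (-2)·16 + 7·4) = (232, 32, 80)
Ratio at component: 232 / 28 = 8.286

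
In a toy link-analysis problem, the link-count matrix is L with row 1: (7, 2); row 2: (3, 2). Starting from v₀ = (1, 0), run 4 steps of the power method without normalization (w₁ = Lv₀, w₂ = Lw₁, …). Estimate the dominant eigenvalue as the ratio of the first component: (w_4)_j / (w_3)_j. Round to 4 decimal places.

λ ≈ 7.9977

w1 = Lv₀ = (7·1 + 2·0; 3·1 + 2·0) = (7, 3)
w2 = Lw1 = (7·7 + 2·3; 3·7 + 2·3) = (55, 27)
w3 = Lw2 = (439, 219)
w4 = Lw3 = (3511, 1755)
Ratio at component: 3511 / 439 = 7.9977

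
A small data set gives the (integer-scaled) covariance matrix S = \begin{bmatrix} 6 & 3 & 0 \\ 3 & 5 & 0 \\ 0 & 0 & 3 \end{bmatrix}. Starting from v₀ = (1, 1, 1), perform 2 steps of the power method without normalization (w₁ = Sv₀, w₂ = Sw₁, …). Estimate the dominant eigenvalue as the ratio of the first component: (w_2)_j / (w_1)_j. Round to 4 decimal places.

8.6667

w1 = Sv₀ = (9, 8, 3)
w2 = Sw1 = (78, 67, 9)
Ratio at component: 78 / 9 = 8.6667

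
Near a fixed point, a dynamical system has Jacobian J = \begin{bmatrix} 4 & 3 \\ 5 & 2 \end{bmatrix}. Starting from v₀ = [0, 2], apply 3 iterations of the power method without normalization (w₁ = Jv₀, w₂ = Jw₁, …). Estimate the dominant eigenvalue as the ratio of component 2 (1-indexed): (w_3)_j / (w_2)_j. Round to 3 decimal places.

λ ≈ 6.737

w1 = Jv₀ = (4·0 + 3·2; 5·0 + 2·2) = (6, 4)
w2 = Jw1 = (4·6 + 3·4; 5·6 + 2·4) = (36, 38)
w3 = Jw2 = (258, 256)
Ratio at component: 256 / 38 = 6.737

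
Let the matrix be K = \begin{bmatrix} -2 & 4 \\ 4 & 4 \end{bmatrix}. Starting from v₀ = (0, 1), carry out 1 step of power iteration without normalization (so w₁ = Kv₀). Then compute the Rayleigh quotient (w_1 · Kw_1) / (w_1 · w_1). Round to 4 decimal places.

λ ≈ 5.0000

w1 = Kv₀ = (4, 4)
Kw1 = (8, 32)
w1·Kw1 = 4·8 + 4·32 = 160; w1·w1 = 4·4 + 4·4 = 32
λ ≈ 160/32 = 5.0000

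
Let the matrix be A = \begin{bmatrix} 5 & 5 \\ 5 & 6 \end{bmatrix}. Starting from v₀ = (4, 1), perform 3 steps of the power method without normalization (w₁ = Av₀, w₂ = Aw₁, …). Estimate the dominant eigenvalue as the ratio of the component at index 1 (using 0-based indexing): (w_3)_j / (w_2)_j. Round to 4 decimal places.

10.5374

w1 = Av₀ = (25, 26)
w2 = Aw1 = (255, 281)
w3 = Aw2 = (2680, 2961)
Ratio at component: 2961 / 281 = 10.5374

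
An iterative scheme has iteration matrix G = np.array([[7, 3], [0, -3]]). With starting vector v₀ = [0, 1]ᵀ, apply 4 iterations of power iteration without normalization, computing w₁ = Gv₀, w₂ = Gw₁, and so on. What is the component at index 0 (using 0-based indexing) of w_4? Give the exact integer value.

w1 = Gv₀ = (7·0 + 3·1; 0·0 + (-3)·1) = (3, -3)
w2 = Gw1 = (7·3 + 3·(-3); 0·3 + (-3)·(-3)) = (12, 9)
w3 = Gw2 = (111, -27)
w4 = Gw3 = (696, 81)
The requested component of w4 is 696.

696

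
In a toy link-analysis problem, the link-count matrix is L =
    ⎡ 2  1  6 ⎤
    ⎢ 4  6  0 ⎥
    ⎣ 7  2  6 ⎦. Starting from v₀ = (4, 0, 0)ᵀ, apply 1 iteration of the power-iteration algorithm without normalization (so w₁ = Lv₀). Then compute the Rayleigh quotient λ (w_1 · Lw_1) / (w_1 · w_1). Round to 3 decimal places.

λ ≈ 9.797

w1 = Lv₀ = (8, 16, 28)
Lw1 = (200, 128, 256)
w1·Lw1 = 8·200 + 16·128 + 28·256 = 10816; w1·w1 = 8·8 + 16·16 + 28·28 = 1104
λ ≈ 10816/1104 = 9.797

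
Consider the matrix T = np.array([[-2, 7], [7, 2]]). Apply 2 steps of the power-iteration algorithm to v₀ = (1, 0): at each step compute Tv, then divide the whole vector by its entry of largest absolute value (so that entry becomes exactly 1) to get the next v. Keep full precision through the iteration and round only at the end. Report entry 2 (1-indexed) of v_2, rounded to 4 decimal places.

Tv0 = (-2.00000, 7.00000); divide by 7.00000 → v1 = (-0.28571, 1.00000)
Tv1 = (7.57143, 0.00000); divide by 7.57143 → v2 = (1.00000, 0.00000)
Requested entry of v2: 0/53 = 0.0000

0.0000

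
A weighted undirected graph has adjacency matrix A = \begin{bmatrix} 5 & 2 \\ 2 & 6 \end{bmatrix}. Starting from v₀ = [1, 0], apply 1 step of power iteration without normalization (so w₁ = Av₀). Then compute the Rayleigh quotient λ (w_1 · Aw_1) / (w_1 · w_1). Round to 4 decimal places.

λ ≈ 6.5172

w1 = Av₀ = (5·1 + 2·0; 2·1 + 6·0) = (5, 2)
Aw1 = (29, 22)
w1·Aw1 = 5·29 + 2·22 = 189; w1·w1 = 5·5 + 2·2 = 29
λ ≈ 189/29 = 6.5172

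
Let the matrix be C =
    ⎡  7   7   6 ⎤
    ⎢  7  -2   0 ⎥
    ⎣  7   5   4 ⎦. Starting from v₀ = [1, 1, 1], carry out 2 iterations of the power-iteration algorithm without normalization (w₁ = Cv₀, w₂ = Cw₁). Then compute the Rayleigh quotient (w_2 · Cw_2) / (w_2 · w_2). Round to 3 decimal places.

w1 = Cv₀ = (7·1 + 7·1 + 6·1; 7·1 + (-2)·1 + 0·1; 7·1 + 5·1 + 4·1) = (20, 5, 16)
w2 = Cw1 = (7·20 + 7·5 + 6·16; 7·20 + (-2)·5 + 0·16; 7·20 + 5·5 + 4·16) = (271, 130, 229)
Cw2 = (4181, 1637, 3463)
w2·Cw2 = 271·4181 + 130·1637 + 229·3463 = 2138888; w2·w2 = 271·271 + 130·130 + 229·229 = 142782
λ ≈ 2138888/142782 = 14.980

λ ≈ 14.980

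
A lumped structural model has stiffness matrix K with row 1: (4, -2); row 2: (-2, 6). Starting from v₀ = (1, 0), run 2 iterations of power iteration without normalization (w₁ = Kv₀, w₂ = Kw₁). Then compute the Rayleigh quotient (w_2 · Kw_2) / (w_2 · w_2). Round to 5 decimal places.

7.00000

w1 = Kv₀ = (4, -2)
w2 = Kw1 = (20, -20)
Kw2 = (120, -160)
w2·Kw2 = 20·120 + (-20)·(-160) = 5600; w2·w2 = 20·20 + (-20)·(-20) = 800
λ ≈ 5600/800 = 7.00000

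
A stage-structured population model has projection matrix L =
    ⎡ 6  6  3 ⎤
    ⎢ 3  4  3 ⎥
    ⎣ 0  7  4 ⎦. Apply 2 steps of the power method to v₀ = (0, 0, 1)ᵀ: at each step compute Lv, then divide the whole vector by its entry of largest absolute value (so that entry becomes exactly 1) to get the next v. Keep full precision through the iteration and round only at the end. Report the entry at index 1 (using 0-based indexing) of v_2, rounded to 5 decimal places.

0.68750

Lv0 = (3.000000, 3.000000, 4.000000); divide by 4.000000 → v1 = (0.750000, 0.750000, 1.000000)
Lv1 = (12.000000, 8.250000, 9.250000); divide by 12.000000 → v2 = (1.000000, 0.687500, 0.770833)
Requested entry of v2: 33/48 = 0.68750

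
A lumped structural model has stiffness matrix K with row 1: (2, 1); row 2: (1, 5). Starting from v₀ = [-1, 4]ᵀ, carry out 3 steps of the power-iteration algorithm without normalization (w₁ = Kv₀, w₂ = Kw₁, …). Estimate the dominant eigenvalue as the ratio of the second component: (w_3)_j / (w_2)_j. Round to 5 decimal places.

w1 = Kv₀ = (2·(-1) + 1·4; 1·(-1) + 5·4) = (2, 19)
w2 = Kw1 = (2·2 + 1·19; 1·2 + 5·19) = (23, 97)
w3 = Kw2 = (143, 508)
Ratio at component: 508 / 97 = 5.23711

λ ≈ 5.23711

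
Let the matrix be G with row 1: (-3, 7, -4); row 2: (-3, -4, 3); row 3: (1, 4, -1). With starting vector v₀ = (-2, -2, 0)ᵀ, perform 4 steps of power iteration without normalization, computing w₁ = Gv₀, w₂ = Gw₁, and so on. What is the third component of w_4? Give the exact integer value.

w1 = Gv₀ = (-8, 14, -10)
w2 = Gw1 = (162, -62, 58)
w3 = Gw2 = (-1152, -64, -144)
w4 = Gw3 = (3584, 3280, -1264)
The requested component of w4 is -1264.

-1264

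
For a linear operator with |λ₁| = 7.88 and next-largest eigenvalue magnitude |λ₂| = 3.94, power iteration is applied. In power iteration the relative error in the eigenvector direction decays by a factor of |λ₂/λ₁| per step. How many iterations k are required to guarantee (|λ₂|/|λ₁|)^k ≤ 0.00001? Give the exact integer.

|λ₂/λ₁| = 3.94/7.88 = 0.50000
Need k ≥ ln(0.00001) / ln(0.50000) = -11.5129 / -0.6931 ≈ 16.610
Smallest integer k satisfying the bound: 17

17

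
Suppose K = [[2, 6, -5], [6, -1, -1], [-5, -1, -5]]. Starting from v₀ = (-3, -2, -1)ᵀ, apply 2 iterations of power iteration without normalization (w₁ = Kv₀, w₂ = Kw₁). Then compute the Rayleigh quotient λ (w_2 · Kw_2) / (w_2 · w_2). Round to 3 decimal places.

λ ≈ 4.190

w1 = Kv₀ = (2·(-3) + 6·(-2) + (-5)·(-1); 6·(-3) + (-1)·(-2) + (-1)·(-1); (-5)·(-3) + (-1)·(-2) + (-5)·(-1)) = (-13, -15, 22)
w2 = Kw1 = (2·(-13) + 6·(-15) + (-5)·22; 6·(-13) + (-1)·(-15) + (-1)·22; (-5)·(-13) + (-1)·(-15) + (-5)·22) = (-226, -85, -30)
Kw2 = (-812, -1241, 1365)
w2·Kw2 = (-226)·(-812) + (-85)·(-1241) + (-30)·1365 = 248047; w2·w2 = (-226)·(-226) + (-85)·(-85) + (-30)·(-30) = 59201
λ ≈ 248047/59201 = 4.190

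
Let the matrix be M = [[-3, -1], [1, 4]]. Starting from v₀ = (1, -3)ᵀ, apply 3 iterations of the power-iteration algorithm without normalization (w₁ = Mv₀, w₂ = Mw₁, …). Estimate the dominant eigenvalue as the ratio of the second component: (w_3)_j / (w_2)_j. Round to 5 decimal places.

w1 = Mv₀ = ((-3)·1 + (-1)·(-3); 1·1 + 4·(-3)) = (0, -11)
w2 = Mw1 = ((-3)·0 + (-1)·(-11); 1·0 + 4·(-11)) = (11, -44)
w3 = Mw2 = (11, -165)
Ratio at component: -165 / -44 = 3.75000

λ ≈ 3.75000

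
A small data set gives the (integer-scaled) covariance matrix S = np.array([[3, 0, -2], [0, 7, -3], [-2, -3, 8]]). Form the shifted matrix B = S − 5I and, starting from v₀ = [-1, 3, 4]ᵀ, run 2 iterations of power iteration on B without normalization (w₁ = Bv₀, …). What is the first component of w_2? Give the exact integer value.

2

B = S − 5I has rows (-2, 0, -2); (0, 2, -3); (-2, -3, 3)
w1 = Bv₀ = ((-2)·(-1) + 0·3 + (-2)·4; 0·(-1) + 2·3 + (-3)·4; (-2)·(-1) + (-3)·3 + 3·4) = (-6, -6, 5)
w2 = Bw1 = ((-2)·(-6) + 0·(-6) + (-2)·5; 0·(-6) + 2·(-6) + (-3)·5; (-2)·(-6) + (-3)·(-6) + 3·5) = (2, -27, 45)
Requested component of w2: 2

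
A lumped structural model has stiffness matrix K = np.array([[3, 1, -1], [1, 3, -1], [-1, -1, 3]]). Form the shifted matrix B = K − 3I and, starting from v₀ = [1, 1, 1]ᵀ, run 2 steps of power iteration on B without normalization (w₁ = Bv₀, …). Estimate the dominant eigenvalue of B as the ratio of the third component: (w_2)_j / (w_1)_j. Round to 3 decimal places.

0.000

B = K − 3I has rows (0, 1, -1); (1, 0, -1); (-1, -1, 0)
w1 = Bv₀ = (0·1 + 1·1 + (-1)·1; 1·1 + 0·1 + (-1)·1; (-1)·1 + (-1)·1 + 0·1) = (0, 0, -2)
w2 = Bw1 = (0·0 + 1·0 + (-1)·(-2); 1·0 + 0·0 + (-1)·(-2); (-1)·0 + (-1)·0 + 0·(-2)) = (2, 2, 0)
Ratio: 0/-2 = 0.000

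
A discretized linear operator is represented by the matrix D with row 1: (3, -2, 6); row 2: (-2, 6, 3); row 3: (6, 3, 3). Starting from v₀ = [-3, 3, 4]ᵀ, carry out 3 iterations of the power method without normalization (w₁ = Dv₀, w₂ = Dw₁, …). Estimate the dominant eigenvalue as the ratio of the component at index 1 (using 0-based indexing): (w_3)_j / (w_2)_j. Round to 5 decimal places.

λ ≈ 8.73913

w1 = Dv₀ = (9, 36, 3)
w2 = Dw1 = (-27, 207, 171)
w3 = Dw2 = (531, 1809, 972)
Ratio at component: 1809 / 207 = 8.73913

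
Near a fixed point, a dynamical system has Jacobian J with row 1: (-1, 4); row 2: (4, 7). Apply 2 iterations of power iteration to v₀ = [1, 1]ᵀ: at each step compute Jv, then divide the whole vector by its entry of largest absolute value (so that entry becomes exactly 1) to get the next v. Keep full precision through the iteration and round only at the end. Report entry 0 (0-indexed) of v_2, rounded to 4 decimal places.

0.4607

Jv0 = (3.00000, 11.00000); divide by 11.00000 → v1 = (0.27273, 1.00000)
Jv1 = (3.72727, 8.09091); divide by 8.09091 → v2 = (0.46067, 1.00000)
Requested entry of v2: 41/89 = 0.4607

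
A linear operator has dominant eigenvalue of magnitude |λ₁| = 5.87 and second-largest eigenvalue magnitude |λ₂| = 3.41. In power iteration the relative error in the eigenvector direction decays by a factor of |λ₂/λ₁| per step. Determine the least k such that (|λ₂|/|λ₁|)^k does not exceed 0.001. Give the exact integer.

|λ₂/λ₁| = 3.41/5.87 = 0.58092
Need k ≥ ln(0.001) / ln(0.58092) = -6.9078 / -0.5431 ≈ 12.718
Smallest integer k satisfying the bound: 13

13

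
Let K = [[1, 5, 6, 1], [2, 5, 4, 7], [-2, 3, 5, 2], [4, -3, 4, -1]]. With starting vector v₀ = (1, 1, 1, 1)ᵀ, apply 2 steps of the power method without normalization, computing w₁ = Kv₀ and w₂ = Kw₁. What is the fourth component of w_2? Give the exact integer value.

26

w1 = Kv₀ = (13, 18, 8, 4)
w2 = Kw1 = (155, 176, 76, 26)
The requested component of w2 is 26.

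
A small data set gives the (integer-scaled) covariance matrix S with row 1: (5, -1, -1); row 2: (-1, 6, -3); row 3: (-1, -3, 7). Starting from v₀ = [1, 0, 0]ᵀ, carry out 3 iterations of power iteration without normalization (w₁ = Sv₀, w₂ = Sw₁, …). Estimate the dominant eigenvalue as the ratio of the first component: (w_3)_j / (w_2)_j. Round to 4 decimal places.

λ ≈ 5.6296

w1 = Sv₀ = (5·1 + (-1)·0 + (-1)·0; (-1)·1 + 6·0 + (-3)·0; (-1)·1 + (-3)·0 + 7·0) = (5, -1, -1)
w2 = Sw1 = (5·5 + (-1)·(-1) + (-1)·(-1); (-1)·5 + 6·(-1) + (-3)·(-1); (-1)·5 + (-3)·(-1) + 7·(-1)) = (27, -8, -9)
w3 = Sw2 = (152, -48, -66)
Ratio at component: 152 / 27 = 5.6296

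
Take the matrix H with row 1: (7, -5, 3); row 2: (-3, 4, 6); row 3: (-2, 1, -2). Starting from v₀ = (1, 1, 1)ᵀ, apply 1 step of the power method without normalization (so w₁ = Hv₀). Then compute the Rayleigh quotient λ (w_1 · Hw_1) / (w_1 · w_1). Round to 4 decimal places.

w1 = Hv₀ = (5, 7, -3)
Hw1 = (-9, -5, 3)
w1·Hw1 = 5·(-9) + 7·(-5) + (-3)·3 = -89; w1·w1 = 5·5 + 7·7 + (-3)·(-3) = 83
λ ≈ -89/83 = -1.0723

λ ≈ -1.0723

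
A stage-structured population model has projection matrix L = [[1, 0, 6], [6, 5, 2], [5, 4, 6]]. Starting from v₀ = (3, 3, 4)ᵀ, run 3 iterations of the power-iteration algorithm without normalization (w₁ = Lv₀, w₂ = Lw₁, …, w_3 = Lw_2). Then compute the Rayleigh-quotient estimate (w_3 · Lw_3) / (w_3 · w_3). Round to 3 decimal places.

w1 = Lv₀ = (1·3 + 0·3 + 6·4; 6·3 + 5·3 + 2·4; 5·3 + 4·3 + 6·4) = (27, 41, 51)
w2 = Lw1 = (1·27 + 0·41 + 6·51; 6·27 + 5·41 + 2·51; 5·27 + 4·41 + 6·51) = (333, 469, 605)
w3 = Lw2 = (3963, 5553, 7171)
Lw3 = (46989, 65885, 85053)
w3·Lw3 = 3963·46989 + 5553·65885 + 7171·85053 = 1161991875; w3·w3 = 3963·3963 + 5553·5553 + 7171·7171 = 97964419
λ ≈ 1161991875/97964419 = 11.861

11.861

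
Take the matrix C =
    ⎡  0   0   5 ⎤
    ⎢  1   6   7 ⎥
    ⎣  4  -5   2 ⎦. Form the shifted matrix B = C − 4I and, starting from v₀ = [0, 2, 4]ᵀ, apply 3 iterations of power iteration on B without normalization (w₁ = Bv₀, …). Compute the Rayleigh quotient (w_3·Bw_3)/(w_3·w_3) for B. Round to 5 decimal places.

μ ≈ -2.84717

B = C − 4I has rows (-4, 0, 5); (1, 2, 7); (4, -5, -2)
w1 = Bv₀ = ((-4)·0 + 0·2 + 5·4; 1·0 + 2·2 + 7·4; 4·0 + (-5)·2 + (-2)·4) = (20, 32, -18)
w2 = Bw1 = ((-4)·20 + 0·32 + 5·(-18); 1·20 + 2·32 + 7·(-18); 4·20 + (-5)·32 + (-2)·(-18)) = (-170, -42, -44)
w3 = Bw2 = (460, -562, -382)
Bw3 = (-3750, -3338, 5414)
w3·Bw3 = -1917192; w3·w3 = 673368; μ ≈ -1917192/673368 = -2.84717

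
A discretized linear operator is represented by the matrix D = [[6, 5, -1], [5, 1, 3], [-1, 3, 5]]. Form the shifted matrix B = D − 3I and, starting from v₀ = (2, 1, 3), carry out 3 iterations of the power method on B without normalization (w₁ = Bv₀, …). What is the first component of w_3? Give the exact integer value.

B = D − 3I has rows (3, 5, -1); (5, -2, 3); (-1, 3, 2)
w1 = Bv₀ = (3·2 + 5·1 + (-1)·3; 5·2 + (-2)·1 + 3·3; (-1)·2 + 3·1 + 2·3) = (8, 17, 7)
w2 = Bw1 = (3·8 + 5·17 + (-1)·7; 5·8 + (-2)·17 + 3·7; (-1)·8 + 3·17 + 2·7) = (102, 27, 57)
w3 = Bw2 = (384, 627, 93)
Requested component of w3: 384

384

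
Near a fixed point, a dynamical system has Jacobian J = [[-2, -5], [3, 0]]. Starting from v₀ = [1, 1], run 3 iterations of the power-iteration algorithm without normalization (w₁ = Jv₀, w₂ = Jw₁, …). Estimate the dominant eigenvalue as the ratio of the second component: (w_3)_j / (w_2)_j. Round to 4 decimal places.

w1 = Jv₀ = (-7, 3)
w2 = Jw1 = (-1, -21)
w3 = Jw2 = (107, -3)
Ratio at component: -3 / -21 = 0.1429

0.1429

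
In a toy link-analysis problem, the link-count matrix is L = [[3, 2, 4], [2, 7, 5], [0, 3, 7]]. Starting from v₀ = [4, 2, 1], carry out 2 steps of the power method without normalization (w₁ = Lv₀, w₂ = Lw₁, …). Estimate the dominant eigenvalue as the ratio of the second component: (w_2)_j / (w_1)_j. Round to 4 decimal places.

w1 = Lv₀ = (3·4 + 2·2 + 4·1; 2·4 + 7·2 + 5·1; 0·4 + 3·2 + 7·1) = (20, 27, 13)
w2 = Lw1 = (3·20 + 2·27 + 4·13; 2·20 + 7·27 + 5·13; 0·20 + 3·27 + 7·13) = (166, 294, 172)
Ratio at component: 294 / 27 = 10.8889

λ ≈ 10.8889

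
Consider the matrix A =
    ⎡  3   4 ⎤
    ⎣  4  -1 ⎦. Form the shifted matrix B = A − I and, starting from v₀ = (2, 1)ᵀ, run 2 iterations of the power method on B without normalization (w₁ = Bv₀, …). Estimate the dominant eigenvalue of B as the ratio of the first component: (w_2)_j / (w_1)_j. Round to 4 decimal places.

μ ≈ 5.0000

B = A − I has rows (2, 4); (4, -2)
w1 = Bv₀ = (8, 6)
w2 = Bw1 = (40, 20)
Ratio: 40/8 = 5.0000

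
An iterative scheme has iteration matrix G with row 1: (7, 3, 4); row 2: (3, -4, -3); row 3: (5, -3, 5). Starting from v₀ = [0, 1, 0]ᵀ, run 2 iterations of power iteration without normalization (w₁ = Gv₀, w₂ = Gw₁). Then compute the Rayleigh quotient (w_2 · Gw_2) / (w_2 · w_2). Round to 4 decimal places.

w1 = Gv₀ = (7·0 + 3·1 + 4·0; 3·0 + (-4)·1 + (-3)·0; 5·0 + (-3)·1 + 5·0) = (3, -4, -3)
w2 = Gw1 = (7·3 + 3·(-4) + 4·(-3); 3·3 + (-4)·(-4) + (-3)·(-3); 5·3 + (-3)·(-4) + 5·(-3)) = (-3, 34, 12)
Gw2 = (129, -181, -57)
w2·Gw2 = (-3)·129 + 34·(-181) + 12·(-57) = -7225; w2·w2 = (-3)·(-3) + 34·34 + 12·12 = 1309
λ ≈ -7225/1309 = -5.5195

λ ≈ -5.5195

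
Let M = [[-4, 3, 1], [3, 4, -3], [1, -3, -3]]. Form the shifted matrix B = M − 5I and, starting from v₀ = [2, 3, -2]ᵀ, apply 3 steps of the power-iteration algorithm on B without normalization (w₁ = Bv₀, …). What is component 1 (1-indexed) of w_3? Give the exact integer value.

-1532

B = M − 5I has rows (-9, 3, 1); (3, -1, -3); (1, -3, -8)
w1 = Bv₀ = ((-9)·2 + 3·3 + 1·(-2); 3·2 + (-1)·3 + (-3)·(-2); 1·2 + (-3)·3 + (-8)·(-2)) = (-11, 9, 9)
w2 = Bw1 = ((-9)·(-11) + 3·9 + 1·9; 3·(-11) + (-1)·9 + (-3)·9; 1·(-11) + (-3)·9 + (-8)·9) = (135, -69, -110)
w3 = Bw2 = (-1532, 804, 1222)
Requested component of w3: -1532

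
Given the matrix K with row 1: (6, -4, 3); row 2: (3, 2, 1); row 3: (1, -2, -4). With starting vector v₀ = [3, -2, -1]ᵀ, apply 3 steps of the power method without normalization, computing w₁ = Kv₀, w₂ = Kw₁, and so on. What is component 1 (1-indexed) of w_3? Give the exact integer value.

w1 = Kv₀ = (6·3 + (-4)·(-2) + 3·(-1); 3·3 + 2·(-2) + 1·(-1); 1·3 + (-2)·(-2) + (-4)·(-1)) = (23, 4, 11)
w2 = Kw1 = (6·23 + (-4)·4 + 3·11; 3·23 + 2·4 + 1·11; 1·23 + (-2)·4 + (-4)·11) = (155, 88, -29)
w3 = Kw2 = (491, 612, 95)
The requested component of w3 is 491.

491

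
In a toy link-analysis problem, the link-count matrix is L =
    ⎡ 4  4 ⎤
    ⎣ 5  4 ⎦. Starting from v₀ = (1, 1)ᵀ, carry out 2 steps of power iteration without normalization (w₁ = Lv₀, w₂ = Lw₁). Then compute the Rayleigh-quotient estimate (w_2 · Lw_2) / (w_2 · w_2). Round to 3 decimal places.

w1 = Lv₀ = (8, 9)
w2 = Lw1 = (68, 76)
Lw2 = (576, 644)
w2·Lw2 = 68·576 + 76·644 = 88112; w2·w2 = 68·68 + 76·76 = 10400
λ ≈ 88112/10400 = 8.472

8.472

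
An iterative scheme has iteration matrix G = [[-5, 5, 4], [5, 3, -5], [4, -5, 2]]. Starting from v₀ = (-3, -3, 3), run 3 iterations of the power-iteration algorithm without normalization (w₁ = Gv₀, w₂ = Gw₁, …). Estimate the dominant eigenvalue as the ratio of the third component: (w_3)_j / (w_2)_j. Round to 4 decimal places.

0.5977

w1 = Gv₀ = ((-5)·(-3) + 5·(-3) + 4·3; 5·(-3) + 3·(-3) + (-5)·3; 4·(-3) + (-5)·(-3) + 2·3) = (12, -39, 9)
w2 = Gw1 = ((-5)·12 + 5·(-39) + 4·9; 5·12 + 3·(-39) + (-5)·9; 4·12 + (-5)·(-39) + 2·9) = (-219, -102, 261)
w3 = Gw2 = (1629, -2706, 156)
Ratio at component: 156 / 261 = 0.5977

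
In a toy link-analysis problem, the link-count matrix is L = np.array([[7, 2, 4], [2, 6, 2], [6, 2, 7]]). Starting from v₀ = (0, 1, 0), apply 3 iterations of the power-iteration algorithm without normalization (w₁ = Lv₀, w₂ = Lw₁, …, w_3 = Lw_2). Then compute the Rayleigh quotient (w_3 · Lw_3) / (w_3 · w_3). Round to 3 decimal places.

λ ≈ 12.934

w1 = Lv₀ = (2, 6, 2)
w2 = Lw1 = (34, 44, 38)
w3 = Lw2 = (478, 408, 558)
Lw3 = (6394, 4520, 7590)
w3·Lw3 = 478·6394 + 408·4520 + 558·7590 = 9135712; w3·w3 = 478·478 + 408·408 + 558·558 = 706312
λ ≈ 9135712/706312 = 12.934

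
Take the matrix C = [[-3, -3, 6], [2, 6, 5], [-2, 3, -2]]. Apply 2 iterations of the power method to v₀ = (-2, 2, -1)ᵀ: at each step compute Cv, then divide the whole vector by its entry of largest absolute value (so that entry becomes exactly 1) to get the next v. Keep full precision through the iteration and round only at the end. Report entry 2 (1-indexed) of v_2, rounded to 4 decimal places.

Cv0 = (-6.00000, 3.00000, 12.00000); divide by 12.00000 → v1 = (-0.50000, 0.25000, 1.00000)
Cv1 = (6.75000, 5.50000, -0.25000); divide by 6.75000 → v2 = (1.00000, 0.81481, -0.03704)
Requested entry of v2: 66/81 = 0.8148

0.8148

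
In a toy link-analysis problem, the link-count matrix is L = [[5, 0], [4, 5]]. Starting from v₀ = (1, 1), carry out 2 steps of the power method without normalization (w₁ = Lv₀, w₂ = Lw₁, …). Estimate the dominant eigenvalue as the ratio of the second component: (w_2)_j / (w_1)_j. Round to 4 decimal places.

w1 = Lv₀ = (5·1 + 0·1; 4·1 + 5·1) = (5, 9)
w2 = Lw1 = (5·5 + 0·9; 4·5 + 5·9) = (25, 65)
Ratio at component: 65 / 9 = 7.2222

7.2222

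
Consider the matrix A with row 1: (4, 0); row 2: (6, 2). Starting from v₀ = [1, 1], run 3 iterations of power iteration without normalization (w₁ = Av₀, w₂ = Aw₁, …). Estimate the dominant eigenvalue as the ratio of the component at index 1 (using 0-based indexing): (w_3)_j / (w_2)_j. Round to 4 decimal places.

w1 = Av₀ = (4, 8)
w2 = Aw1 = (16, 40)
w3 = Aw2 = (64, 176)
Ratio at component: 176 / 40 = 4.4000

4.4000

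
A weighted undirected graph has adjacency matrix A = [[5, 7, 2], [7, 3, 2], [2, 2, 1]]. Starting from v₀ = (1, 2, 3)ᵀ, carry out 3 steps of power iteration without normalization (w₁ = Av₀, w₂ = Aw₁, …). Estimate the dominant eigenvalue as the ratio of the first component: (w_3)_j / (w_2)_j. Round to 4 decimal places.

12.0435

w1 = Av₀ = (5·1 + 7·2 + 2·3; 7·1 + 3·2 + 2·3; 2·1 + 2·2 + 1·3) = (25, 19, 9)
w2 = Aw1 = (5·25 + 7·19 + 2·9; 7·25 + 3·19 + 2·9; 2·25 + 2·19 + 1·9) = (276, 250, 97)
w3 = Aw2 = (3324, 2876, 1149)
Ratio at component: 3324 / 276 = 12.0435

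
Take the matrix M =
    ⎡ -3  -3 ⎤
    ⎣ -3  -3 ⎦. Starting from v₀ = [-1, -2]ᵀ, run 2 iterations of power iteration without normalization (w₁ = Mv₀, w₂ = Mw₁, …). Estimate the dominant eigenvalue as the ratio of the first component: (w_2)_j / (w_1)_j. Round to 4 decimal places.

w1 = Mv₀ = (9, 9)
w2 = Mw1 = (-54, -54)
Ratio at component: -54 / 9 = -6.0000

λ ≈ -6.0000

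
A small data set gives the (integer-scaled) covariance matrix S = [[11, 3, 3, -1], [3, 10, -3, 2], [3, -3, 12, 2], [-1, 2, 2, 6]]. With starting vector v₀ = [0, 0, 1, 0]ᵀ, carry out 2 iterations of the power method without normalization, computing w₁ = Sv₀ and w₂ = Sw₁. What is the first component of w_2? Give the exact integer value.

58

w1 = Sv₀ = (11·0 + 3·0 + 3·1 + (-1)·0; 3·0 + 10·0 + (-3)·1 + 2·0; 3·0 + (-3)·0 + 12·1 + 2·0; (-1)·0 + 2·0 + 2·1 + 6·0) = (3, -3, 12, 2)
w2 = Sw1 = (11·3 + 3·(-3) + 3·12 + (-1)·2; 3·3 + 10·(-3) + (-3)·12 + 2·2; 3·3 + (-3)·(-3) + 12·12 + 2·2; (-1)·3 + 2·(-3) + 2·12 + 6·2) = (58, -53, 166, 27)
The requested component of w2 is 58.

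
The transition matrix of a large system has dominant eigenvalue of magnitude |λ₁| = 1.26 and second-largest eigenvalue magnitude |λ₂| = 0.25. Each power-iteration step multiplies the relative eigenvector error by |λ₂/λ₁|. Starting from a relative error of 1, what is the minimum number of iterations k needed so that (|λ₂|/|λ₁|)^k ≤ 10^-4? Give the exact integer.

6

|λ₂/λ₁| = 0.25/1.26 = 0.19841
Need k ≥ ln(10^-4) / ln(0.19841) = -9.2103 / -1.6174 ≈ 5.695
Smallest integer k satisfying the bound: 6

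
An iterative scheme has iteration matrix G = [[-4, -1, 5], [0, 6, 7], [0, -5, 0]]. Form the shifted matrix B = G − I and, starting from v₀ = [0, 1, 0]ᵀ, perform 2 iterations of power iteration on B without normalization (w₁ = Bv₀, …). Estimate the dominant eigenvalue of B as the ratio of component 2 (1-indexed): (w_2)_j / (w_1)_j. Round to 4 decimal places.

μ ≈ -2.0000

B = G − I has rows (-5, -1, 5); (0, 5, 7); (0, -5, -1)
w1 = Bv₀ = ((-5)·0 + (-1)·1 + 5·0; 0·0 + 5·1 + 7·0; 0·0 + (-5)·1 + (-1)·0) = (-1, 5, -5)
w2 = Bw1 = ((-5)·(-1) + (-1)·5 + 5·(-5); 0·(-1) + 5·5 + 7·(-5); 0·(-1) + (-5)·5 + (-1)·(-5)) = (-25, -10, -20)
Ratio: -10/5 = -2.0000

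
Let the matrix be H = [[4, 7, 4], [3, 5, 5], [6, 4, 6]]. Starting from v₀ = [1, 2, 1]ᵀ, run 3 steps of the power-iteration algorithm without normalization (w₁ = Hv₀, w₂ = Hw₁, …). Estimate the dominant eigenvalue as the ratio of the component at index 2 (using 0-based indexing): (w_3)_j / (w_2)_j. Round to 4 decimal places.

14.6049

w1 = Hv₀ = (4·1 + 7·2 + 4·1; 3·1 + 5·2 + 5·1; 6·1 + 4·2 + 6·1) = (22, 18, 20)
w2 = Hw1 = (4·22 + 7·18 + 4·20; 3·22 + 5·18 + 5·20; 6·22 + 4·18 + 6·20) = (294, 256, 324)
w3 = Hw2 = (4264, 3782, 4732)
Ratio at component: 4732 / 324 = 14.6049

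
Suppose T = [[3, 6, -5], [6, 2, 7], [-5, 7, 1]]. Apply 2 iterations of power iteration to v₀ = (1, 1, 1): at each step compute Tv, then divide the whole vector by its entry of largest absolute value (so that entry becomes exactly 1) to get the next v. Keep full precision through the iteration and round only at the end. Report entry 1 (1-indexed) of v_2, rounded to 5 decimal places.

0.98864

Tv0 = (4.000000, 15.000000, 3.000000); divide by 15.000000 → v1 = (0.266667, 1.000000, 0.200000)
Tv1 = (5.800000, 5.000000, 5.866667); divide by 5.866667 → v2 = (0.988636, 0.852273, 1.000000)
Requested entry of v2: 87/88 = 0.98864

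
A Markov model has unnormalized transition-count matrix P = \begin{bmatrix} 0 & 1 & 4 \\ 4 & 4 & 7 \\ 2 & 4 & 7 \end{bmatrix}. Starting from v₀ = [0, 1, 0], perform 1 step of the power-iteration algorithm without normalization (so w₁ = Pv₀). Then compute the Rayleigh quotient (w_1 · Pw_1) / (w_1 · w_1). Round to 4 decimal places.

w1 = Pv₀ = (0·0 + 1·1 + 4·0; 4·0 + 4·1 + 7·0; 2·0 + 4·1 + 7·0) = (1, 4, 4)
Pw1 = (20, 48, 46)
w1·Pw1 = 1·20 + 4·48 + 4·46 = 396; w1·w1 = 1·1 + 4·4 + 4·4 = 33
λ ≈ 396/33 = 12.0000

12.0000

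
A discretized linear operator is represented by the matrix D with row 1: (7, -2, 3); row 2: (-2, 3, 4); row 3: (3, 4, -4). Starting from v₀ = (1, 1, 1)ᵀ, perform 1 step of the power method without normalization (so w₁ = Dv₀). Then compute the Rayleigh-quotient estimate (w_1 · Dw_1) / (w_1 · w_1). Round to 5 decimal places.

w1 = Dv₀ = (8, 5, 3)
Dw1 = (55, 11, 32)
w1·Dw1 = 8·55 + 5·11 + 3·32 = 591; w1·w1 = 8·8 + 5·5 + 3·3 = 98
λ ≈ 591/98 = 6.03061

6.03061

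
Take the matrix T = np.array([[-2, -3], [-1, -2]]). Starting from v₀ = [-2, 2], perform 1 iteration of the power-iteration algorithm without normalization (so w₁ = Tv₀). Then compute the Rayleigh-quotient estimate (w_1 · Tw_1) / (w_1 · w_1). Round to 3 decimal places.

-4.000

w1 = Tv₀ = (-2, -2)
Tw1 = (10, 6)
w1·Tw1 = (-2)·10 + (-2)·6 = -32; w1·w1 = (-2)·(-2) + (-2)·(-2) = 8
λ ≈ -32/8 = -4.000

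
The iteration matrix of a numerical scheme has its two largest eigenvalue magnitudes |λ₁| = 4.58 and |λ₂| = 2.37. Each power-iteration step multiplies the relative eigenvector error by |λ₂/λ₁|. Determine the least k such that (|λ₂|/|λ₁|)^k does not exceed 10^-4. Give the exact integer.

14

|λ₂/λ₁| = 2.37/4.58 = 0.51747
Need k ≥ ln(10^-4) / ln(0.51747) = -9.2103 / -0.6588 ≈ 13.980
Smallest integer k satisfying the bound: 14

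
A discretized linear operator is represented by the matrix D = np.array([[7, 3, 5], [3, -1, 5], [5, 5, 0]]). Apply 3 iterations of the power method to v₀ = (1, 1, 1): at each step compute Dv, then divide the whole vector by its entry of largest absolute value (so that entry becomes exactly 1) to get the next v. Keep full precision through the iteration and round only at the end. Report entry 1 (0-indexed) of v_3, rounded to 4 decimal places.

Dv0 = (15.00000, 7.00000, 10.00000); divide by 15.00000 → v1 = (1.00000, 0.46667, 0.66667)
Dv1 = (11.73333, 5.86667, 7.33333); divide by 11.73333 → v2 = (1.00000, 0.50000, 0.62500)
Dv2 = (11.62500, 5.62500, 7.50000); divide by 11.62500 → v3 = (1.00000, 0.48387, 0.64516)
Requested entry of v3: 990/2046 = 0.4839

0.4839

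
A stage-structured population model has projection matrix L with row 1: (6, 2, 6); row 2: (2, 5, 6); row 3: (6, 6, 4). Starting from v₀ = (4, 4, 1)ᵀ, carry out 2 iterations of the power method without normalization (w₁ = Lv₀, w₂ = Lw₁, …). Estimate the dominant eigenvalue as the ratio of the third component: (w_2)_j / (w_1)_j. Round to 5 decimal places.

12.30769

w1 = Lv₀ = (38, 34, 52)
w2 = Lw1 = (608, 558, 640)
Ratio at component: 640 / 52 = 12.30769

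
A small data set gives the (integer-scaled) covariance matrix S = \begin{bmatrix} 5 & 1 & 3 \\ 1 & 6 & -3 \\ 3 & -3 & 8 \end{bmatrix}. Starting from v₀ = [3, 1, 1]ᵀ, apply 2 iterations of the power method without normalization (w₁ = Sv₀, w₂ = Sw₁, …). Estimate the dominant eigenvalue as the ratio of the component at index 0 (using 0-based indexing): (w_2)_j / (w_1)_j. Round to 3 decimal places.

λ ≈ 7.526

w1 = Sv₀ = (5·3 + 1·1 + 3·1; 1·3 + 6·1 + (-3)·1; 3·3 + (-3)·1 + 8·1) = (19, 6, 14)
w2 = Sw1 = (5·19 + 1·6 + 3·14; 1·19 + 6·6 + (-3)·14; 3·19 + (-3)·6 + 8·14) = (143, 13, 151)
Ratio at component: 143 / 19 = 7.526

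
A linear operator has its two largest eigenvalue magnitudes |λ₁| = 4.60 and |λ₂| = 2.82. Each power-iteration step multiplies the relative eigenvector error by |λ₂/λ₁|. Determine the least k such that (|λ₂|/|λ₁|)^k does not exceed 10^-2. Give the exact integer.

|λ₂/λ₁| = 2.82/4.60 = 0.61304
Need k ≥ ln(10^-2) / ln(0.61304) = -4.6052 / -0.4893 ≈ 9.411
Smallest integer k satisfying the bound: 10

10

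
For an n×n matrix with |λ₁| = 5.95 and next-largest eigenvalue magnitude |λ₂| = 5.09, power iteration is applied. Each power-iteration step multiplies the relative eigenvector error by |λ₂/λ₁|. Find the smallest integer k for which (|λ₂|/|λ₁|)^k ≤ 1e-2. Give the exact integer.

|λ₂/λ₁| = 5.09/5.95 = 0.85546
Need k ≥ ln(1e-2) / ln(0.85546) = -4.6052 / -0.1561 ≈ 29.499
Smallest integer k satisfying the bound: 30

30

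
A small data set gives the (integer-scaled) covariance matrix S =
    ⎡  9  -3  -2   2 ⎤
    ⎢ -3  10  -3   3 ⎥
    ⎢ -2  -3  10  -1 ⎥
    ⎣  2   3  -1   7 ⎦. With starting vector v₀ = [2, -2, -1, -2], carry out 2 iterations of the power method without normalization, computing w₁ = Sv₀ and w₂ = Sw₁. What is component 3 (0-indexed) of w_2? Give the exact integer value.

-142

w1 = Sv₀ = (22, -29, -6, -15)
w2 = Sw1 = (267, -383, -2, -142)
The requested component of w2 is -142.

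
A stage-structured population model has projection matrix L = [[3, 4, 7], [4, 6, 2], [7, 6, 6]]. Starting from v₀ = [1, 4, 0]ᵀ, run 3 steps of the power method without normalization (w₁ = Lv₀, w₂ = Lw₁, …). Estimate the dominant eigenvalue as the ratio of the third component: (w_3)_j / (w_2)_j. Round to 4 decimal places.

w1 = Lv₀ = (3·1 + 4·4 + 7·0; 4·1 + 6·4 + 2·0; 7·1 + 6·4 + 6·0) = (19, 28, 31)
w2 = Lw1 = (3·19 + 4·28 + 7·31; 4·19 + 6·28 + 2·31; 7·19 + 6·28 + 6·31) = (386, 306, 487)
w3 = Lw2 = (5791, 4354, 7460)
Ratio at component: 7460 / 487 = 15.3183

15.3183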